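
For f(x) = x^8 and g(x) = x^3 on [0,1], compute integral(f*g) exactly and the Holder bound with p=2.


Step 1: Exact integral of f*g = integral(x^11, 0, 1) = 1/12
     = 0.083333
Step 2: Holder bound with p=2, q=2:
  ||f||_p = (integral x^16 dx)^(1/2) = (1/17)^(1/2) = 0.242536
  ||g||_q = (integral x^6 dx)^(1/2) = (1/7)^(1/2) = 0.377964
Step 3: Holder bound = ||f||_p * ||g||_q = 0.242536 * 0.377964 = 0.09167
Verification: 0.083333 <= 0.09167 (Holder holds)


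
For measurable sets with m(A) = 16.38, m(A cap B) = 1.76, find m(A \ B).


m(A \ B) = m(A) - m(A n B)
= 16.38 - 1.76
= 14.62


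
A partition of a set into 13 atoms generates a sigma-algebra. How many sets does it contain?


Each element of the sigma-algebra is a union of some subset of the 13 atoms.
The number of such subsets is 2^13 = 8192.


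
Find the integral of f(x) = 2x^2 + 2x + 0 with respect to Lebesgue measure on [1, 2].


The Lebesgue integral of a Riemann-integrable function agrees with the Riemann integral.
Antiderivative F(x) = (2/3)x^3 + (2/2)x^2 + 0x
F(2) = (2/3)*2^3 + (2/2)*2^2 + 0*2
     = (2/3)*8 + (2/2)*4 + 0*2
     = 5.333333 + 4 + 0
     = 9.333333
F(1) = 1.666667
Integral = F(2) - F(1) = 9.333333 - 1.666667 = 7.666667


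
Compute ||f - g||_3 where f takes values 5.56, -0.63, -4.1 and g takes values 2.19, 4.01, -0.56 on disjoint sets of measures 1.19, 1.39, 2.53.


Step 1: Compute differences f_i - g_i:
  5.56 - 2.19 = 3.37
  -0.63 - 4.01 = -4.64
  -4.1 - -0.56 = -3.54
Step 2: Compute |diff|^3 * measure for each set:
  |3.37|^3 * 1.19 = 38.272753 * 1.19 = 45.544576
  |-4.64|^3 * 1.39 = 99.897344 * 1.39 = 138.857308
  |-3.54|^3 * 2.53 = 44.361864 * 2.53 = 112.235516
Step 3: Sum = 296.6374
Step 4: ||f-g||_3 = (296.6374)^(1/3) = 6.669224


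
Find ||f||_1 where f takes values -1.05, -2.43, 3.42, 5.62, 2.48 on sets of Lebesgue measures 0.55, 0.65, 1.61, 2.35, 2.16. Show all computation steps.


Step 1: Compute |f_i|^1 for each value:
  |-1.05|^1 = 1.05
  |-2.43|^1 = 2.43
  |3.42|^1 = 3.42
  |5.62|^1 = 5.62
  |2.48|^1 = 2.48
Step 2: Multiply by measures and sum:
  1.05 * 0.55 = 0.5775
  2.43 * 0.65 = 1.5795
  3.42 * 1.61 = 5.5062
  5.62 * 2.35 = 13.207
  2.48 * 2.16 = 5.3568
Sum = 0.5775 + 1.5795 + 5.5062 + 13.207 + 5.3568 = 26.227
Step 3: Take the p-th root:
||f||_1 = (26.227)^(1/1) = 26.227


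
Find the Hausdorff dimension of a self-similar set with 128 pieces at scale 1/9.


For a self-similar set with N copies scaled by 1/r:
dim_H = log(N)/log(r) = log(128)/log(9)
= 4.85203/2.197225
= 2.208254


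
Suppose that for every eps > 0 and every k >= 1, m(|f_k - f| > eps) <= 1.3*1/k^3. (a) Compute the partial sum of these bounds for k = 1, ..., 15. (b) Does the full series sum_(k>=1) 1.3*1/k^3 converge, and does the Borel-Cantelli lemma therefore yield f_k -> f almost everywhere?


Step 1: List the terms 1.3*1/k^3 for k = 1 to 15:
  k=1: 1.3
  k=2: 0.1625
  k=3: 0.048148
  k=4: 0.020313
  k=5: 0.0104
  k=6: 0.006019
  k=7: 0.00379
  k=8: 0.002539
  k=9: 0.001783
  k=10: 0.0013
  k=11: 9.767092e-04
  k=12: 7.523148e-04
  k=13: 5.917160e-04
  k=14: 4.737609e-04
  k=15: 3.851852e-04
Step 2: Partial sum = 1.3 + 0.1625 + 0.048148 + 0.020313 + 0.0104 + 0.006019 + 0.00379 + 0.002539 + 0.001783 + 0.0013 + 9.767092e-04 + 7.523148e-04 + 5.917160e-04 + 4.737609e-04 + 3.851852e-04
     = 1.559971
Step 3: The full series sum_(k>=1) 1.3*1/k^3 converges (p-series with p = 3 > 1; a constant multiple of a convergent series converges).
Step 4: Fix eps > 0. Since sum_k m(|f_k - f| > eps) < infinity, the Borel-Cantelli lemma gives
        m(limsup_k {|f_k - f| > eps}) = 0, i.e. for a.e. x, |f_k(x) - f(x)| <= eps for all large k.
        Applying this with eps = 1/j for j = 1, 2, ... and intersecting the countably many full-measure sets,
        for a.e. x we get limsup_k |f_k(x) - f(x)| <= 1/j for every j, hence f_k -> f almost everywhere.
Conclusion: series converges; Borel-Cantelli yields f_k -> f a.e.


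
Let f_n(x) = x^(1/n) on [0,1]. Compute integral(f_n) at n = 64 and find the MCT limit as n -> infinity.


At n = 64: f_64(x) = x^(1/64).
Step 1: integral(x^(1/64), 0, 1) = [x^(1/64+1) / (1/64+1)] from 0 to 1
     = 1 / (1/64 + 1) = 1 / ((64+1)/64) = 64/(64+1)
     = 64/65 = 0.984615
Step 2: As n -> infinity, f_n(x) = x^(1/n) -> 1 for x in (0,1], and f_n is increasing in n.
By MCT, lim_n integral(f_n) = integral(lim_n f_n) = integral(1, 0, 1) = 1.
Step 3: Verify convergence: 64/65 = 0.984615 -> 1


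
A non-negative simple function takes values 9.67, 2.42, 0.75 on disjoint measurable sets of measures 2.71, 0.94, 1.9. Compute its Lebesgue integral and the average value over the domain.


Step 1: Integral = sum(value_i * measure_i)
= 9.67*2.71 + 2.42*0.94 + 0.75*1.9
= 26.2057 + 2.2748 + 1.425
= 29.9055
Step 2: Total measure of domain = 2.71 + 0.94 + 1.9 = 5.55
Step 3: Average value = 29.9055 / 5.55 = 5.388378


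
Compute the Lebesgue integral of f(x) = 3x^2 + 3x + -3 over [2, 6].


The Lebesgue integral of a Riemann-integrable function agrees with the Riemann integral.
Antiderivative F(x) = (3/3)x^3 + (3/2)x^2 + -3x
F(6) = (3/3)*6^3 + (3/2)*6^2 + -3*6
     = (3/3)*216 + (3/2)*36 + -3*6
     = 216 + 54 + -18
     = 252
F(2) = 8
Integral = F(6) - F(2) = 252 - 8 = 244


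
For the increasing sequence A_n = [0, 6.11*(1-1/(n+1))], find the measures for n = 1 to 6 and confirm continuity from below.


By continuity of measure from below: if A_n increases to A, then m(A_n) -> m(A).
Here A = [0, 6.11], so m(A) = 6.11
Step 1: a_1 = 6.11*(1 - 1/2) = 3.055, m(A_1) = 3.055
Step 2: a_2 = 6.11*(1 - 1/3) = 4.0733, m(A_2) = 4.0733
Step 3: a_3 = 6.11*(1 - 1/4) = 4.5825, m(A_3) = 4.5825
Step 4: a_4 = 6.11*(1 - 1/5) = 4.888, m(A_4) = 4.888
Step 5: a_5 = 6.11*(1 - 1/6) = 5.0917, m(A_5) = 5.0917
Step 6: a_6 = 6.11*(1 - 1/7) = 5.2371, m(A_6) = 5.2371
Limit: m(A_n) -> m([0,6.11]) = 6.11


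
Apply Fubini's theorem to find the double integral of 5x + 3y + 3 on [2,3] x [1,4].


By Fubini, integrate in x first, then y.
Step 1: Fix y, integrate over x in [2,3]:
  integral(5x + 3y + 3, x=2..3)
  = 5*(3^2 - 2^2)/2 + (3y + 3)*(3 - 2)
  = 12.5 + (3y + 3)*1
  = 12.5 + 3y + 3
  = 15.5 + 3y
Step 2: Integrate over y in [1,4]:
  integral(15.5 + 3y, y=1..4)
  = 15.5*3 + 3*(4^2 - 1^2)/2
  = 46.5 + 22.5
  = 69


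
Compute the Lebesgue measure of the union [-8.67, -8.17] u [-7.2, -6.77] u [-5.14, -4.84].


For pairwise disjoint intervals, m(union) = sum of lengths.
= (-8.17 - -8.67) + (-6.77 - -7.2) + (-4.84 - -5.14)
= 0.5 + 0.43 + 0.3
= 1.23


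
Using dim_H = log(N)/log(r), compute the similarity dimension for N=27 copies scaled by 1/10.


For a self-similar set with N copies scaled by 1/r:
dim_H = log(N)/log(r) = log(27)/log(10)
= 3.295837/2.302585
= 1.431364


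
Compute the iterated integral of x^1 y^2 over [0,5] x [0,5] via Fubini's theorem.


By Fubini's theorem, the double integral factors as a product of single integrals:
Step 1: integral_0^5 x^1 dx = [x^2/2] from 0 to 5
     = 5^2/2 = 12.5
Step 2: integral_0^5 y^2 dy = [y^3/3] from 0 to 5
     = 5^3/3 = 41.666667
Step 3: Double integral = 12.5 * 41.666667 = 520.833333


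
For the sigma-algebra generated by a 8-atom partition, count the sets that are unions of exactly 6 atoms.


Each element of F is a union of some subset of the 8 atoms.
Elements that are unions of exactly 6 atoms correspond to 6-element subsets of the 8 atoms.
Count = C(8, 6) = 8! / (6! * 2!) = 28.


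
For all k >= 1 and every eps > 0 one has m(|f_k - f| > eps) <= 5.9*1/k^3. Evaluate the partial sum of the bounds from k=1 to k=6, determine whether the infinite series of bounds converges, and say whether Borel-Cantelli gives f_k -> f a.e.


Step 1: List the terms 5.9*1/k^3 for k = 1 to 6:
  k=1: 5.9
  k=2: 0.7375
  k=3: 0.218519
  k=4: 0.092188
  k=5: 0.0472
  k=6: 0.027315
Step 2: Partial sum = 5.9 + 0.7375 + 0.218519 + 0.092188 + 0.0472 + 0.027315
     = 7.022721
Step 3: The full series sum_(k>=1) 5.9*1/k^3 converges (p-series with p = 3 > 1; a constant multiple of a convergent series converges).
Step 4: Fix eps > 0. Since sum_k m(|f_k - f| > eps) < infinity, the Borel-Cantelli lemma gives
        m(limsup_k {|f_k - f| > eps}) = 0, i.e. for a.e. x, |f_k(x) - f(x)| <= eps for all large k.
        Applying this with eps = 1/j for j = 1, 2, ... and intersecting the countably many full-measure sets,
        for a.e. x we get limsup_k |f_k(x) - f(x)| <= 1/j for every j, hence f_k -> f almost everywhere.
Conclusion: series converges; Borel-Cantelli yields f_k -> f a.e.


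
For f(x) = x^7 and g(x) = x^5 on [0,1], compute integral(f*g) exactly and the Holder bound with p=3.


Step 1: Exact integral of f*g = integral(x^12, 0, 1) = 1/13
     = 0.076923
Step 2: Holder bound with p=3, q=1.5:
  ||f||_p = (integral x^21 dx)^(1/3) = (1/22)^(1/3) = 0.356883
  ||g||_q = (integral x^7.5 dx)^(1/1.5) = (1/8.5)^(1/1.5) = 0.240097
Step 3: Holder bound = ||f||_p * ||g||_q = 0.356883 * 0.240097 = 0.085687
Verification: 0.076923 <= 0.085687 (Holder holds)


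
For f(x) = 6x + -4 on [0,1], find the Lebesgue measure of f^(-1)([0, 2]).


f^(-1)([0, 2]) = {x : 0 <= 6x + -4 <= 2}
Solving: (0 - -4)/6 <= x <= (2 - -4)/6
= [0.666667, 1]
Intersecting with [0,1]: [0.666667, 1]
Measure = 1 - 0.666667 = 0.333333


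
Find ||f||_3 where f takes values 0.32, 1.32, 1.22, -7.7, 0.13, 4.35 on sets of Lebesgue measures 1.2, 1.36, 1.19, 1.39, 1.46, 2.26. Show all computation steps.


Step 1: Compute |f_i|^3 for each value:
  |0.32|^3 = 0.032768
  |1.32|^3 = 2.299968
  |1.22|^3 = 1.815848
  |-7.7|^3 = 456.533
  |0.13|^3 = 0.002197
  |4.35|^3 = 82.312875
Step 2: Multiply by measures and sum:
  0.032768 * 1.2 = 0.039322
  2.299968 * 1.36 = 3.127956
  1.815848 * 1.19 = 2.160859
  456.533 * 1.39 = 634.58087
  0.002197 * 1.46 = 0.003208
  82.312875 * 2.26 = 186.027097
Sum = 0.039322 + 3.127956 + 2.160859 + 634.58087 + 0.003208 + 186.027097 = 825.939312
Step 3: Take the p-th root:
||f||_3 = (825.939312)^(1/3) = 9.382445


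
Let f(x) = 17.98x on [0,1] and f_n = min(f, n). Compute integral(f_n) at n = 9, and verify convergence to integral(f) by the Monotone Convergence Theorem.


f(x) = 17.98x on [0,1]; f_n(x) = min(17.98x, n). At n = 9:
Step 1: f(x) reaches 9 at x = 9/17.98 = 0.500556
Step 2: integral(f_9) = integral(17.98x, 0, 0.500556) + integral(9, 0.500556, 1)
       = 17.98*0.500556^2/2 + 9*(1 - 0.500556)
       = 2.252503 + 4.494994
       = 6.747497
Step 3: As n -> infinity, f_n increases to f, so by MCT integral(f_n) -> integral(f) = 17.98/2 = 8.99.
Convergence: integral(f_9) = 6.747497 -> 8.99 as n -> infinity


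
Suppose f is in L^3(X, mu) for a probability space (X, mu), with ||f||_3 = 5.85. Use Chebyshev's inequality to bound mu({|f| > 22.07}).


Chebyshev/Markov inequality: mu(|f| > eps) <= (||f||_p / eps)^p
Step 1: ||f||_3 / eps = 5.85 / 22.07 = 0.265066
Step 2: Raise to power p = 3:
  (0.265066)^3 = 0.018623
Step 3: Therefore mu(|f| > 22.07) <= 0.018623


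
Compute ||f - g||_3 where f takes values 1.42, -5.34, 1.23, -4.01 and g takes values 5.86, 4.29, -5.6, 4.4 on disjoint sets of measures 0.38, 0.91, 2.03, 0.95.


Step 1: Compute differences f_i - g_i:
  1.42 - 5.86 = -4.44
  -5.34 - 4.29 = -9.63
  1.23 - -5.6 = 6.83
  -4.01 - 4.4 = -8.41
Step 2: Compute |diff|^3 * measure for each set:
  |-4.44|^3 * 0.38 = 87.528384 * 0.38 = 33.260786
  |-9.63|^3 * 0.91 = 893.056347 * 0.91 = 812.681276
  |6.83|^3 * 2.03 = 318.611987 * 2.03 = 646.782334
  |-8.41|^3 * 0.95 = 594.823321 * 0.95 = 565.082155
Step 3: Sum = 2057.80655
Step 4: ||f-g||_3 = (2057.80655)^(1/3) = 12.719446


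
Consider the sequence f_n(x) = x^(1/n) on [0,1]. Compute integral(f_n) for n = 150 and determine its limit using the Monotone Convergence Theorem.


At n = 150: f_150(x) = x^(1/150).
Step 1: integral(x^(1/150), 0, 1) = [x^(1/150+1) / (1/150+1)] from 0 to 1
     = 1 / (1/150 + 1) = 1 / ((150+1)/150) = 150/(150+1)
     = 150/151 = 0.993377
Step 2: As n -> infinity, f_n(x) = x^(1/n) -> 1 for x in (0,1], and f_n is increasing in n.
By MCT, lim_n integral(f_n) = integral(lim_n f_n) = integral(1, 0, 1) = 1.
Step 3: Verify convergence: 150/151 = 0.993377 -> 1


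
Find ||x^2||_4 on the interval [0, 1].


Step 1: ||f||_4 = (integral_0^1 |x^2|^4 dx)^(1/4)
     = (integral_0^1 x^8 dx)^(1/4)
Step 2: integral_0^1 x^8 dx = [x^9/(9)] from 0 to 1 = 1^9/9
     = 1/9 = 0.111111
Step 3: ||f||_4 = (0.111111)^(1/4) = 0.57735


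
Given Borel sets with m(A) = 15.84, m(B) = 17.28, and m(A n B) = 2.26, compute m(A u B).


By inclusion-exclusion: m(A u B) = m(A) + m(B) - m(A n B)
= 15.84 + 17.28 - 2.26
= 30.86


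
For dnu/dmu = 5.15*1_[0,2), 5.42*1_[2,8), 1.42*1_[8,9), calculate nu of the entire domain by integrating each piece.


Integrate each piece of the Radon-Nikodym derivative:
Step 1: integral_0^2 5.15 dx = 5.15*(2-0) = 5.15*2 = 10.3
Step 2: integral_2^8 5.42 dx = 5.42*(8-2) = 5.42*6 = 32.52
Step 3: integral_8^9 1.42 dx = 1.42*(9-8) = 1.42*1 = 1.42
Total: 10.3 + 32.52 + 1.42 = 44.24


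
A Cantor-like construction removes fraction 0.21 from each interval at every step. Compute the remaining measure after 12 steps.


Step 1: At each step, fraction remaining = 1 - 0.21 = 0.79
Step 2: After 12 steps, measure = (0.79)^12
Result = 0.059092


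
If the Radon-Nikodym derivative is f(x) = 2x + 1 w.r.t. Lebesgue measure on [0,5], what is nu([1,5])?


nu(A) = integral_A (dnu/dmu) dmu = integral_1^5 (2x + 1) dx
Step 1: Antiderivative F(x) = (2/2)x^2 + 1x
Step 2: F(5) = (2/2)*5^2 + 1*5 = 25 + 5 = 30
Step 3: F(1) = (2/2)*1^2 + 1*1 = 1 + 1 = 2
Step 4: nu([1,5]) = F(5) - F(1) = 30 - 2 = 28


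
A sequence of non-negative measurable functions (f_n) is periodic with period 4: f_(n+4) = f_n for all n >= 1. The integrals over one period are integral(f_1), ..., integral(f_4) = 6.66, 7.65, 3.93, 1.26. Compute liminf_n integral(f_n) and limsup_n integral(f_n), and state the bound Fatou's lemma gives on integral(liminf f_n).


The sequence (integral(f_n)) is periodic with period 4, repeating the values 6.66, 7.65, 3.93, 1.26 indefinitely.
Step 1: For a periodic sequence, every tail (a_m, a_(m+1), ...) contains all 4 period values infinitely often.
Step 2: Hence inf of every tail = min of the period values = min(6.66, 7.65, 3.93, 1.26) = 1.26.
        liminf_n integral(f_n) = sup over m of (inf of tail from m) = 1.26.
Step 3: Similarly sup of every tail = max of the period values = 7.65.
        limsup_n integral(f_n) = 7.65.
Step 4: Fatou's lemma: integral(liminf_n f_n) <= liminf_n integral(f_n) = 1.26.
        So the integral of the pointwise liminf is at most 1.26.


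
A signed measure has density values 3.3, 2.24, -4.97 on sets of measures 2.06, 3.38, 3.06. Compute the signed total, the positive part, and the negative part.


Step 1: Compute signed measure on each set:
  Set 1: 3.3 * 2.06 = 6.798
  Set 2: 2.24 * 3.38 = 7.5712
  Set 3: -4.97 * 3.06 = -15.2082
Step 2: Total signed measure = (6.798) + (7.5712) + (-15.2082)
     = -0.839
Step 3: Positive part mu+(X) = sum of positive contributions = 14.3692
Step 4: Negative part mu-(X) = |sum of negative contributions| = 15.2082


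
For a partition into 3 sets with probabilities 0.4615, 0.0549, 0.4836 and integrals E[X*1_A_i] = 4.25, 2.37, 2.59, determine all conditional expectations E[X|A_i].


For each cell A_i: E[X|A_i] = E[X*1_A_i] / P(A_i)
Step 1: E[X|A_1] = 4.25 / 0.4615 = 9.209101
Step 2: E[X|A_2] = 2.37 / 0.0549 = 43.169399
Step 3: E[X|A_3] = 2.59 / 0.4836 = 5.355666
Verification: E[X] = sum E[X*1_A_i] = 4.25 + 2.37 + 2.59 = 9.21


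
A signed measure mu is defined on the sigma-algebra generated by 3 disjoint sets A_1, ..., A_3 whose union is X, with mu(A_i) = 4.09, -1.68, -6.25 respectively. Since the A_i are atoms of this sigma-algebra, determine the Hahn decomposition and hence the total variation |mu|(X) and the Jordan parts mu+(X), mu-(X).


Step 1: Every measurable set is a union of atoms (the cells / points), so a Hahn decomposition is
  obtained by grouping atoms by sign: P = union of atoms with mu > 0, N = union of the remaining atoms.
  Atoms in P (indices): 1;  atoms in N (indices): 2, 3
  Positive values: 4.09
  Negative values: -1.68, -6.25
Step 2: mu+(X) = mu(P) = sum of positive atom values = 4.09
Step 3: mu-(X) = -mu(N) = sum of |negative atom values| = 7.93
Step 4: |mu|(X) = mu+(X) + mu-(X) = 4.09 + 7.93 = 12.02


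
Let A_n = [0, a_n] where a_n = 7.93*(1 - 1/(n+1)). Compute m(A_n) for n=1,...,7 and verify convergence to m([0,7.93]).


By continuity of measure from below: if A_n increases to A, then m(A_n) -> m(A).
Here A = [0, 7.93], so m(A) = 7.93
Step 1: a_1 = 7.93*(1 - 1/2) = 3.965, m(A_1) = 3.965
Step 2: a_2 = 7.93*(1 - 1/3) = 5.2867, m(A_2) = 5.2867
Step 3: a_3 = 7.93*(1 - 1/4) = 5.9475, m(A_3) = 5.9475
Step 4: a_4 = 7.93*(1 - 1/5) = 6.344, m(A_4) = 6.344
Step 5: a_5 = 7.93*(1 - 1/6) = 6.6083, m(A_5) = 6.6083
Step 6: a_6 = 7.93*(1 - 1/7) = 6.7971, m(A_6) = 6.7971
Step 7: a_7 = 7.93*(1 - 1/8) = 6.9387, m(A_7) = 6.9387
Limit: m(A_n) -> m([0,7.93]) = 7.93


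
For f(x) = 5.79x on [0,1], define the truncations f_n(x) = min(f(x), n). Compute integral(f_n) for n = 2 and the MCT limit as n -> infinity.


f(x) = 5.79x on [0,1]; f_n(x) = min(5.79x, n). At n = 2:
Step 1: f(x) reaches 2 at x = 2/5.79 = 0.345423
Step 2: integral(f_2) = integral(5.79x, 0, 0.345423) + integral(2, 0.345423, 1)
       = 5.79*0.345423^2/2 + 2*(1 - 0.345423)
       = 0.345423 + 1.309154
       = 1.654577
Step 3: As n -> infinity, f_n increases to f, so by MCT integral(f_n) -> integral(f) = 5.79/2 = 2.895.
Convergence: integral(f_2) = 1.654577 -> 2.895 as n -> infinity


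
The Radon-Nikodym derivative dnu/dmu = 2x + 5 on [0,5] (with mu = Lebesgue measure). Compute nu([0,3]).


nu(A) = integral_A (dnu/dmu) dmu = integral_0^3 (2x + 5) dx
Step 1: Antiderivative F(x) = (2/2)x^2 + 5x
Step 2: F(3) = (2/2)*3^2 + 5*3 = 9 + 15 = 24
Step 3: F(0) = (2/2)*0^2 + 5*0 = 0.0 + 0 = 0.0
Step 4: nu([0,3]) = F(3) - F(0) = 24 - 0.0 = 24


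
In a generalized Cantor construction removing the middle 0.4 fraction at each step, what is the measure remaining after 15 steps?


Step 1: At each step, fraction remaining = 1 - 0.4 = 0.6
Step 2: After 15 steps, measure = (0.6)^15
Result = 4.701850e-04


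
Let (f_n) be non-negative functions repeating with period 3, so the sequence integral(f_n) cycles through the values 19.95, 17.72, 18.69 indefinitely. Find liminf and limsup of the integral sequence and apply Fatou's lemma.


The sequence (integral(f_n)) is periodic with period 3, repeating the values 19.95, 17.72, 18.69 indefinitely.
Step 1: For a periodic sequence, every tail (a_m, a_(m+1), ...) contains all 3 period values infinitely often.
Step 2: Hence inf of every tail = min of the period values = min(19.95, 17.72, 18.69) = 17.72.
        liminf_n integral(f_n) = sup over m of (inf of tail from m) = 17.72.
Step 3: Similarly sup of every tail = max of the period values = 19.95.
        limsup_n integral(f_n) = 19.95.
Step 4: Fatou's lemma: integral(liminf_n f_n) <= liminf_n integral(f_n) = 17.72.
        So the integral of the pointwise liminf is at most 17.72.


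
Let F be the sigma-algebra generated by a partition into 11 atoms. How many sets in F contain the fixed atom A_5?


Each element of F is a union of some subset S of the 11 atoms.
The element contains A_5 iff A_5 is in S.
So we count subsets S of {A_1,...,A_11} with A_5 in S: choose freely among the other 10 atoms.
Count = 2^(11-1) = 2^10 = 1024.


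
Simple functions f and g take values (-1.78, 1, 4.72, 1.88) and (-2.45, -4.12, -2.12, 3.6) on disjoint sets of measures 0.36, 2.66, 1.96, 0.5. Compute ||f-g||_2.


Step 1: Compute differences f_i - g_i:
  -1.78 - -2.45 = 0.67
  1 - -4.12 = 5.12
  4.72 - -2.12 = 6.84
  1.88 - 3.6 = -1.72
Step 2: Compute |diff|^2 * measure for each set:
  |0.67|^2 * 0.36 = 0.4489 * 0.36 = 0.161604
  |5.12|^2 * 2.66 = 26.2144 * 2.66 = 69.730304
  |6.84|^2 * 1.96 = 46.7856 * 1.96 = 91.699776
  |-1.72|^2 * 0.5 = 2.9584 * 0.5 = 1.4792
Step 3: Sum = 163.070884
Step 4: ||f-g||_2 = (163.070884)^(1/2) = 12.769921


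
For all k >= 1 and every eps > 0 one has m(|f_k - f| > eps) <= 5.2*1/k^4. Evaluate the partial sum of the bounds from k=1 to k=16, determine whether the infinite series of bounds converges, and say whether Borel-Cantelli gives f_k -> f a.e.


Step 1: List the terms 5.2*1/k^4 for k = 1 to 16:
  k=1: 5.2
  k=2: 0.325
  k=3: 0.064198
  k=4: 0.020313
  k=5: 0.00832
  k=6: 0.004012
  k=7: 0.002166
  k=8: 0.00127
  k=9: 7.925621e-04
  k=10: 5.200000e-04
  k=11: 3.551670e-04
  k=12: 2.507716e-04
  k=13: 1.820665e-04
  k=14: 1.353603e-04
  k=15: 1.027160e-04
  k=16: 7.934570e-05
Step 2: Partial sum = 5.2 + 0.325 + 0.064198 + 0.020313 + 0.00832 + 0.004012 + 0.002166 + 0.00127 + 7.925621e-04 + 5.200000e-04 + 3.551670e-04 + 2.507716e-04 + 1.820665e-04 + 1.353603e-04 + 1.027160e-04 + 7.934570e-05
     = 5.627696
Step 3: The full series sum_(k>=1) 5.2*1/k^4 converges (p-series with p = 4 > 1; a constant multiple of a convergent series converges).
Step 4: Fix eps > 0. Since sum_k m(|f_k - f| > eps) < infinity, the Borel-Cantelli lemma gives
        m(limsup_k {|f_k - f| > eps}) = 0, i.e. for a.e. x, |f_k(x) - f(x)| <= eps for all large k.
        Applying this with eps = 1/j for j = 1, 2, ... and intersecting the countably many full-measure sets,
        for a.e. x we get limsup_k |f_k(x) - f(x)| <= 1/j for every j, hence f_k -> f almost everywhere.
Conclusion: series converges; Borel-Cantelli yields f_k -> f a.e.


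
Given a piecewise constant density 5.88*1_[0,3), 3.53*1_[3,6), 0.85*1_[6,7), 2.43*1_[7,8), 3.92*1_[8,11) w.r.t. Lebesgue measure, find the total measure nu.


Integrate each piece of the Radon-Nikodym derivative:
Step 1: integral_0^3 5.88 dx = 5.88*(3-0) = 5.88*3 = 17.64
Step 2: integral_3^6 3.53 dx = 3.53*(6-3) = 3.53*3 = 10.59
Step 3: integral_6^7 0.85 dx = 0.85*(7-6) = 0.85*1 = 0.85
Step 4: integral_7^8 2.43 dx = 2.43*(8-7) = 2.43*1 = 2.43
Step 5: integral_8^11 3.92 dx = 3.92*(11-8) = 3.92*3 = 11.76
Total: 17.64 + 10.59 + 0.85 + 2.43 + 11.76 = 43.27


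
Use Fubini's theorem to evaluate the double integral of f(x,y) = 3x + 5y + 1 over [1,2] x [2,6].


By Fubini, integrate in x first, then y.
Step 1: Fix y, integrate over x in [1,2]:
  integral(3x + 5y + 1, x=1..2)
  = 3*(2^2 - 1^2)/2 + (5y + 1)*(2 - 1)
  = 4.5 + (5y + 1)*1
  = 4.5 + 5y + 1
  = 5.5 + 5y
Step 2: Integrate over y in [2,6]:
  integral(5.5 + 5y, y=2..6)
  = 5.5*4 + 5*(6^2 - 2^2)/2
  = 22 + 80
  = 102


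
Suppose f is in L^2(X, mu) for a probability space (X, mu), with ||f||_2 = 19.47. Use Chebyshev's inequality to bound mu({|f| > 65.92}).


Chebyshev/Markov inequality: mu(|f| > eps) <= (||f||_p / eps)^p
Step 1: ||f||_2 / eps = 19.47 / 65.92 = 0.295358
Step 2: Raise to power p = 2:
  (0.295358)^2 = 0.087236
Step 3: Therefore mu(|f| > 65.92) <= 0.087236


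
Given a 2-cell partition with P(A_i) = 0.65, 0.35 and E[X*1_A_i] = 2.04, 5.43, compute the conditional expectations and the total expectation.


For each cell A_i: E[X|A_i] = E[X*1_A_i] / P(A_i)
Step 1: E[X|A_1] = 2.04 / 0.65 = 3.138462
Step 2: E[X|A_2] = 5.43 / 0.35 = 15.514286
Verification: E[X] = sum E[X*1_A_i] = 2.04 + 5.43 = 7.47


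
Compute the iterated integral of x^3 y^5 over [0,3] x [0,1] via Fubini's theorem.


By Fubini's theorem, the double integral factors as a product of single integrals:
Step 1: integral_0^3 x^3 dx = [x^4/4] from 0 to 3
     = 3^4/4 = 20.25
Step 2: integral_0^1 y^5 dy = [y^6/6] from 0 to 1
     = 1^6/6 = 0.166667
Step 3: Double integral = 20.25 * 0.166667 = 3.375


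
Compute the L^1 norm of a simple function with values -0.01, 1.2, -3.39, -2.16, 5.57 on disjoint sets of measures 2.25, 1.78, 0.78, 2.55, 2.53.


Step 1: Compute |f_i|^1 for each value:
  |-0.01|^1 = 0.01
  |1.2|^1 = 1.2
  |-3.39|^1 = 3.39
  |-2.16|^1 = 2.16
  |5.57|^1 = 5.57
Step 2: Multiply by measures and sum:
  0.01 * 2.25 = 0.0225
  1.2 * 1.78 = 2.136
  3.39 * 0.78 = 2.6442
  2.16 * 2.55 = 5.508
  5.57 * 2.53 = 14.0921
Sum = 0.0225 + 2.136 + 2.6442 + 5.508 + 14.0921 = 24.4028
Step 3: Take the p-th root:
||f||_1 = (24.4028)^(1/1) = 24.4028


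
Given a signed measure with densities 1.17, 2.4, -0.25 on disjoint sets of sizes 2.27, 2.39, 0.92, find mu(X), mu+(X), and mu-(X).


Step 1: Compute signed measure on each set:
  Set 1: 1.17 * 2.27 = 2.6559
  Set 2: 2.4 * 2.39 = 5.736
  Set 3: -0.25 * 0.92 = -0.23
Step 2: Total signed measure = (2.6559) + (5.736) + (-0.23)
     = 8.1619
Step 3: Positive part mu+(X) = sum of positive contributions = 8.3919
Step 4: Negative part mu-(X) = |sum of negative contributions| = 0.23


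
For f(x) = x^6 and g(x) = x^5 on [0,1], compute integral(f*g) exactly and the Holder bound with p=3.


Step 1: Exact integral of f*g = integral(x^11, 0, 1) = 1/12
     = 0.083333
Step 2: Holder bound with p=3, q=1.5:
  ||f||_p = (integral x^18 dx)^(1/3) = (1/19)^(1/3) = 0.374756
  ||g||_q = (integral x^7.5 dx)^(1/1.5) = (1/8.5)^(1/1.5) = 0.240097
Step 3: Holder bound = ||f||_p * ||g||_q = 0.374756 * 0.240097 = 0.089978
Verification: 0.083333 <= 0.089978 (Holder holds)


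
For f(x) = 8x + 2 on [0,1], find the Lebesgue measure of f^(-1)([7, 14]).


f^(-1)([7, 14]) = {x : 7 <= 8x + 2 <= 14}
Solving: (7 - 2)/8 <= x <= (14 - 2)/8
= [0.625, 1.5]
Intersecting with [0,1]: [0.625, 1]
Measure = 1 - 0.625 = 0.375


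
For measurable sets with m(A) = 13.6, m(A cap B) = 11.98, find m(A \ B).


m(A \ B) = m(A) - m(A n B)
= 13.6 - 11.98
= 1.62


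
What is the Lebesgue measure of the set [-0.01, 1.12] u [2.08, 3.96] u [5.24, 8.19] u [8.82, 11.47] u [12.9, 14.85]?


For pairwise disjoint intervals, m(union) = sum of lengths.
= (1.12 - -0.01) + (3.96 - 2.08) + (8.19 - 5.24) + (11.47 - 8.82) + (14.85 - 12.9)
= 1.13 + 1.88 + 2.95 + 2.65 + 1.95
= 10.56


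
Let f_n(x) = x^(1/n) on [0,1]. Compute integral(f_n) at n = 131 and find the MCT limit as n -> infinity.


At n = 131: f_131(x) = x^(1/131).
Step 1: integral(x^(1/131), 0, 1) = [x^(1/131+1) / (1/131+1)] from 0 to 1
     = 1 / (1/131 + 1) = 1 / ((131+1)/131) = 131/(131+1)
     = 131/132 = 0.992424
Step 2: As n -> infinity, f_n(x) = x^(1/n) -> 1 for x in (0,1], and f_n is increasing in n.
By MCT, lim_n integral(f_n) = integral(lim_n f_n) = integral(1, 0, 1) = 1.
Step 3: Verify convergence: 131/132 = 0.992424 -> 1


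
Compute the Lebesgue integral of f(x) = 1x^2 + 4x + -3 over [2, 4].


The Lebesgue integral of a Riemann-integrable function agrees with the Riemann integral.
Antiderivative F(x) = (1/3)x^3 + (4/2)x^2 + -3x
F(4) = (1/3)*4^3 + (4/2)*4^2 + -3*4
     = (1/3)*64 + (4/2)*16 + -3*4
     = 21.333333 + 32 + -12
     = 41.333333
F(2) = 4.666667
Integral = F(4) - F(2) = 41.333333 - 4.666667 = 36.666667


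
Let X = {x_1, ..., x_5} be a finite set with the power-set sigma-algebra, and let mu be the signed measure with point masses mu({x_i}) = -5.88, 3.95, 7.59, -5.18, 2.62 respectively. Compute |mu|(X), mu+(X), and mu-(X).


Step 1: Every measurable set is a union of atoms (the cells / points), so a Hahn decomposition is
  obtained by grouping atoms by sign: P = union of atoms with mu > 0, N = union of the remaining atoms.
  Atoms in P (indices): 2, 3, 5;  atoms in N (indices): 1, 4
  Positive values: 3.95, 7.59, 2.62
  Negative values: -5.88, -5.18
Step 2: mu+(X) = mu(P) = sum of positive atom values = 14.16
Step 3: mu-(X) = -mu(N) = sum of |negative atom values| = 11.06
Step 4: |mu|(X) = mu+(X) + mu-(X) = 14.16 + 11.06 = 25.22


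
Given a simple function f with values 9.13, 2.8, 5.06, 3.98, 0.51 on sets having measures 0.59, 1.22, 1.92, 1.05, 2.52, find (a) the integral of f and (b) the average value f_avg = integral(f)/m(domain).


Step 1: Integral = sum(value_i * measure_i)
= 9.13*0.59 + 2.8*1.22 + 5.06*1.92 + 3.98*1.05 + 0.51*2.52
= 5.3867 + 3.416 + 9.7152 + 4.179 + 1.2852
= 23.9821
Step 2: Total measure of domain = 0.59 + 1.22 + 1.92 + 1.05 + 2.52 = 7.3
Step 3: Average value = 23.9821 / 7.3 = 3.285219


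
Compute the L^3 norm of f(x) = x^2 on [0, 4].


Step 1: ||f||_3 = (integral_0^4 |x^2|^3 dx)^(1/3)
     = (integral_0^4 x^6 dx)^(1/3)
Step 2: integral_0^4 x^6 dx = [x^7/(7)] from 0 to 4 = 4^7/7
     = 16384/7 = 2340.571429
Step 3: ||f||_3 = (2340.571429)^(1/3) = 13.277225


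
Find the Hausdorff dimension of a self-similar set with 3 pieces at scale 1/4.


For a self-similar set with N copies scaled by 1/r:
dim_H = log(N)/log(r) = log(3)/log(4)
= 1.098612/1.386294
= 0.792481


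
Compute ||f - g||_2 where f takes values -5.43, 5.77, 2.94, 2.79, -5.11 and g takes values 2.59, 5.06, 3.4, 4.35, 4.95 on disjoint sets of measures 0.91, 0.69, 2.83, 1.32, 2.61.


Step 1: Compute differences f_i - g_i:
  -5.43 - 2.59 = -8.02
  5.77 - 5.06 = 0.71
  2.94 - 3.4 = -0.46
  2.79 - 4.35 = -1.56
  -5.11 - 4.95 = -10.06
Step 2: Compute |diff|^2 * measure for each set:
  |-8.02|^2 * 0.91 = 64.3204 * 0.91 = 58.531564
  |0.71|^2 * 0.69 = 0.5041 * 0.69 = 0.347829
  |-0.46|^2 * 2.83 = 0.2116 * 2.83 = 0.598828
  |-1.56|^2 * 1.32 = 2.4336 * 1.32 = 3.212352
  |-10.06|^2 * 2.61 = 101.2036 * 2.61 = 264.141396
Step 3: Sum = 326.831969
Step 4: ||f-g||_2 = (326.831969)^(1/2) = 18.078495


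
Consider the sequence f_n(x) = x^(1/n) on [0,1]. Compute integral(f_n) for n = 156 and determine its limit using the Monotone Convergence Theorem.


At n = 156: f_156(x) = x^(1/156).
Step 1: integral(x^(1/156), 0, 1) = [x^(1/156+1) / (1/156+1)] from 0 to 1
     = 1 / (1/156 + 1) = 1 / ((156+1)/156) = 156/(156+1)
     = 156/157 = 0.993631
Step 2: As n -> infinity, f_n(x) = x^(1/n) -> 1 for x in (0,1], and f_n is increasing in n.
By MCT, lim_n integral(f_n) = integral(lim_n f_n) = integral(1, 0, 1) = 1.
Step 3: Verify convergence: 156/157 = 0.993631 -> 1


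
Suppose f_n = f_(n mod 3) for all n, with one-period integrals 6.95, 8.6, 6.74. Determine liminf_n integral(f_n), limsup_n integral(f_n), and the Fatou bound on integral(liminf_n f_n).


The sequence (integral(f_n)) is periodic with period 3, repeating the values 6.95, 8.6, 6.74 indefinitely.
Step 1: For a periodic sequence, every tail (a_m, a_(m+1), ...) contains all 3 period values infinitely often.
Step 2: Hence inf of every tail = min of the period values = min(6.95, 8.6, 6.74) = 6.74.
        liminf_n integral(f_n) = sup over m of (inf of tail from m) = 6.74.
Step 3: Similarly sup of every tail = max of the period values = 8.6.
        limsup_n integral(f_n) = 8.6.
Step 4: Fatou's lemma: integral(liminf_n f_n) <= liminf_n integral(f_n) = 6.74.
        So the integral of the pointwise liminf is at most 6.74.


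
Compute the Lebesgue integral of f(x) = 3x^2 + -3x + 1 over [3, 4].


The Lebesgue integral of a Riemann-integrable function agrees with the Riemann integral.
Antiderivative F(x) = (3/3)x^3 + (-3/2)x^2 + 1x
F(4) = (3/3)*4^3 + (-3/2)*4^2 + 1*4
     = (3/3)*64 + (-3/2)*16 + 1*4
     = 64 + -24 + 4
     = 44
F(3) = 16.5
Integral = F(4) - F(3) = 44 - 16.5 = 27.5


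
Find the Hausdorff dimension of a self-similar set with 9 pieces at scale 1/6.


For a self-similar set with N copies scaled by 1/r:
dim_H = log(N)/log(r) = log(9)/log(6)
= 2.197225/1.791759
= 1.226294


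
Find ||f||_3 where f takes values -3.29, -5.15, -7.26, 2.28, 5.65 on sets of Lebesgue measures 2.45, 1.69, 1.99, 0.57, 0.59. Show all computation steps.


Step 1: Compute |f_i|^3 for each value:
  |-3.29|^3 = 35.611289
  |-5.15|^3 = 136.590875
  |-7.26|^3 = 382.657176
  |2.28|^3 = 11.852352
  |5.65|^3 = 180.362125
Step 2: Multiply by measures and sum:
  35.611289 * 2.45 = 87.247658
  136.590875 * 1.69 = 230.838579
  382.657176 * 1.99 = 761.48778
  11.852352 * 0.57 = 6.755841
  180.362125 * 0.59 = 106.413654
Sum = 87.247658 + 230.838579 + 761.48778 + 6.755841 + 106.413654 = 1192.743511
Step 3: Take the p-th root:
||f||_3 = (1192.743511)^(1/3) = 10.605122


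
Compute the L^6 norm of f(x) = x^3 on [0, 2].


Step 1: ||f||_6 = (integral_0^2 |x^3|^6 dx)^(1/6)
     = (integral_0^2 x^18 dx)^(1/6)
Step 2: integral_0^2 x^18 dx = [x^19/(19)] from 0 to 2 = 2^19/19
     = 524288/19 = 27594.105263
Step 3: ||f||_6 = (27594.105263)^(1/6) = 5.497131


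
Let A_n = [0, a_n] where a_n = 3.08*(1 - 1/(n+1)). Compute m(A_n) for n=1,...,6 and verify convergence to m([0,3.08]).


By continuity of measure from below: if A_n increases to A, then m(A_n) -> m(A).
Here A = [0, 3.08], so m(A) = 3.08
Step 1: a_1 = 3.08*(1 - 1/2) = 1.54, m(A_1) = 1.54
Step 2: a_2 = 3.08*(1 - 1/3) = 2.0533, m(A_2) = 2.0533
Step 3: a_3 = 3.08*(1 - 1/4) = 2.31, m(A_3) = 2.31
Step 4: a_4 = 3.08*(1 - 1/5) = 2.464, m(A_4) = 2.464
Step 5: a_5 = 3.08*(1 - 1/6) = 2.5667, m(A_5) = 2.5667
Step 6: a_6 = 3.08*(1 - 1/7) = 2.64, m(A_6) = 2.64
Limit: m(A_n) -> m([0,3.08]) = 3.08


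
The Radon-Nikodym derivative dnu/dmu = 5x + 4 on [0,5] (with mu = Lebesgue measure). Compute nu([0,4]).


nu(A) = integral_A (dnu/dmu) dmu = integral_0^4 (5x + 4) dx
Step 1: Antiderivative F(x) = (5/2)x^2 + 4x
Step 2: F(4) = (5/2)*4^2 + 4*4 = 40 + 16 = 56
Step 3: F(0) = (5/2)*0^2 + 4*0 = 0.0 + 0 = 0.0
Step 4: nu([0,4]) = F(4) - F(0) = 56 - 0.0 = 56


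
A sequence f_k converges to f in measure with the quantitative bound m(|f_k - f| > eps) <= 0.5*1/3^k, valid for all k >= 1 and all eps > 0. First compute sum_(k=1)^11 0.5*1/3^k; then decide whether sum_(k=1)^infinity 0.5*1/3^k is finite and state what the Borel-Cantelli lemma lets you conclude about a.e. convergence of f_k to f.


Step 1: List the terms 0.5*1/3^k for k = 1 to 11:
  k=1: 0.166667
  k=2: 0.055556
  k=3: 0.018519
  k=4: 0.006173
  k=5: 0.002058
  k=6: 6.858711e-04
  k=7: 2.286237e-04
  k=8: 7.620790e-05
  k=9: 2.540263e-05
  k=10: 8.467544e-06
  k=11: 2.822515e-06
Step 2: Partial sum = 0.166667 + 0.055556 + 0.018519 + 0.006173 + 0.002058 + 6.858711e-04 + 2.286237e-04 + 7.620790e-05 + 2.540263e-05 + 8.467544e-06 + 2.822515e-06
     = 0.249999
Step 3: The full series sum_(k>=1) 0.5*1/3^k converges (geometric series with ratio 1/3 < 1; a constant multiple of a convergent series converges).
Step 4: Fix eps > 0. Since sum_k m(|f_k - f| > eps) < infinity, the Borel-Cantelli lemma gives
        m(limsup_k {|f_k - f| > eps}) = 0, i.e. for a.e. x, |f_k(x) - f(x)| <= eps for all large k.
        Applying this with eps = 1/j for j = 1, 2, ... and intersecting the countably many full-measure sets,
        for a.e. x we get limsup_k |f_k(x) - f(x)| <= 1/j for every j, hence f_k -> f almost everywhere.
Conclusion: series converges; Borel-Cantelli yields f_k -> f a.e.


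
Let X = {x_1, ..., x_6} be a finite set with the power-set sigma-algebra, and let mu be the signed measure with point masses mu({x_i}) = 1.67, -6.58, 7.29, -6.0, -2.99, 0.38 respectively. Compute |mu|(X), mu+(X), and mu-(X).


Step 1: Every measurable set is a union of atoms (the cells / points), so a Hahn decomposition is
  obtained by grouping atoms by sign: P = union of atoms with mu > 0, N = union of the remaining atoms.
  Atoms in P (indices): 1, 3, 6;  atoms in N (indices): 2, 4, 5
  Positive values: 1.67, 7.29, 0.38
  Negative values: -6.58, -6, -2.99
Step 2: mu+(X) = mu(P) = sum of positive atom values = 9.34
Step 3: mu-(X) = -mu(N) = sum of |negative atom values| = 15.57
Step 4: |mu|(X) = mu+(X) + mu-(X) = 9.34 + 15.57 = 24.91


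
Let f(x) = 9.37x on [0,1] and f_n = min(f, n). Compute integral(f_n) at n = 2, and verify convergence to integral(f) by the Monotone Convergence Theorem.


f(x) = 9.37x on [0,1]; f_n(x) = min(9.37x, n). At n = 2:
Step 1: f(x) reaches 2 at x = 2/9.37 = 0.213447
Step 2: integral(f_2) = integral(9.37x, 0, 0.213447) + integral(2, 0.213447, 1)
       = 9.37*0.213447^2/2 + 2*(1 - 0.213447)
       = 0.213447 + 1.573106
       = 1.786553
Step 3: As n -> infinity, f_n increases to f, so by MCT integral(f_n) -> integral(f) = 9.37/2 = 4.685.
Convergence: integral(f_2) = 1.786553 -> 4.685 as n -> infinity


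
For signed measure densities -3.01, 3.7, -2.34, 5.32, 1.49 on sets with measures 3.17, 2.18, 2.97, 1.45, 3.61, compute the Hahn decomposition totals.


Step 1: Compute signed measure on each set:
  Set 1: -3.01 * 3.17 = -9.5417
  Set 2: 3.7 * 2.18 = 8.066
  Set 3: -2.34 * 2.97 = -6.9498
  Set 4: 5.32 * 1.45 = 7.714
  Set 5: 1.49 * 3.61 = 5.3789
Step 2: Total signed measure = (-9.5417) + (8.066) + (-6.9498) + (7.714) + (5.3789)
     = 4.6674
Step 3: Positive part mu+(X) = sum of positive contributions = 21.1589
Step 4: Negative part mu-(X) = |sum of negative contributions| = 16.4915


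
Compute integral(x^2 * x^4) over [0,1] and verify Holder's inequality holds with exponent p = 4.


Step 1: Exact integral of f*g = integral(x^6, 0, 1) = 1/7
     = 0.142857
Step 2: Holder bound with p=4, q=1.333333:
  ||f||_p = (integral x^8 dx)^(1/4) = (1/9)^(1/4) = 0.57735
  ||g||_q = (integral x^5.333333 dx)^(1/1.333333) = (1/6.333333)^(1/1.333333) = 0.250482
Step 3: Holder bound = ||f||_p * ||g||_q = 0.57735 * 0.250482 = 0.144616
Verification: 0.142857 <= 0.144616 (Holder holds)


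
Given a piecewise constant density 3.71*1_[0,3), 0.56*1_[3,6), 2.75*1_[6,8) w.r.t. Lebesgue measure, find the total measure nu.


Integrate each piece of the Radon-Nikodym derivative:
Step 1: integral_0^3 3.71 dx = 3.71*(3-0) = 3.71*3 = 11.13
Step 2: integral_3^6 0.56 dx = 0.56*(6-3) = 0.56*3 = 1.68
Step 3: integral_6^8 2.75 dx = 2.75*(8-6) = 2.75*2 = 5.5
Total: 11.13 + 1.68 + 5.5 = 18.31


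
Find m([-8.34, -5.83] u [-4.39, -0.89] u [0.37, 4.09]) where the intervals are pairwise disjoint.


For pairwise disjoint intervals, m(union) = sum of lengths.
= (-5.83 - -8.34) + (-0.89 - -4.39) + (4.09 - 0.37)
= 2.51 + 3.5 + 3.72
= 9.73


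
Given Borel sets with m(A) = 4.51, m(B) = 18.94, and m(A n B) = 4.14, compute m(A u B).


By inclusion-exclusion: m(A u B) = m(A) + m(B) - m(A n B)
= 4.51 + 18.94 - 4.14
= 19.31


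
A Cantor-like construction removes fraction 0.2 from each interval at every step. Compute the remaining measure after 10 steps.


Step 1: At each step, fraction remaining = 1 - 0.2 = 0.8
Step 2: After 10 steps, measure = (0.8)^10
Result = 0.107374


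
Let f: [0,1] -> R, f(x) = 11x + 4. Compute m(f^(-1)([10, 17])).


f^(-1)([10, 17]) = {x : 10 <= 11x + 4 <= 17}
Solving: (10 - 4)/11 <= x <= (17 - 4)/11
= [0.545455, 1.181818]
Intersecting with [0,1]: [0.545455, 1]
Measure = 1 - 0.545455 = 0.454545


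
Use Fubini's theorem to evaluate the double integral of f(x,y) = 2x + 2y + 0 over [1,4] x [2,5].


By Fubini, integrate in x first, then y.
Step 1: Fix y, integrate over x in [1,4]:
  integral(2x + 2y + 0, x=1..4)
  = 2*(4^2 - 1^2)/2 + (2y + 0)*(4 - 1)
  = 15 + (2y + 0)*3
  = 15 + 6y + 0
  = 15 + 6y
Step 2: Integrate over y in [2,5]:
  integral(15 + 6y, y=2..5)
  = 15*3 + 6*(5^2 - 2^2)/2
  = 45 + 63
  = 108


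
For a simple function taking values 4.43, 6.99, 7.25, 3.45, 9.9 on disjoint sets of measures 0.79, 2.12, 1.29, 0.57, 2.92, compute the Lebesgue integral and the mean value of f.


Step 1: Integral = sum(value_i * measure_i)
= 4.43*0.79 + 6.99*2.12 + 7.25*1.29 + 3.45*0.57 + 9.9*2.92
= 3.4997 + 14.8188 + 9.3525 + 1.9665 + 28.908
= 58.5455
Step 2: Total measure of domain = 0.79 + 2.12 + 1.29 + 0.57 + 2.92 = 7.69
Step 3: Average value = 58.5455 / 7.69 = 7.613199


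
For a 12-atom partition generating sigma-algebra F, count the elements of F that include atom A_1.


Each element of F is a union of some subset S of the 12 atoms.
The element contains A_1 iff A_1 is in S.
So we count subsets S of {A_1,...,A_12} with A_1 in S: choose freely among the other 11 atoms.
Count = 2^(12-1) = 2^11 = 2048.


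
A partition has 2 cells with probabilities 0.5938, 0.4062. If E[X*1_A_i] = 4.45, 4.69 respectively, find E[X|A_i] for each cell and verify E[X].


For each cell A_i: E[X|A_i] = E[X*1_A_i] / P(A_i)
Step 1: E[X|A_1] = 4.45 / 0.5938 = 7.494106
Step 2: E[X|A_2] = 4.69 / 0.4062 = 11.546036
Verification: E[X] = sum E[X*1_A_i] = 4.45 + 4.69 = 9.14


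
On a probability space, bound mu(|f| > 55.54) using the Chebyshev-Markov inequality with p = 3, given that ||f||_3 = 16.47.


Chebyshev/Markov inequality: mu(|f| > eps) <= (||f||_p / eps)^p
Step 1: ||f||_3 / eps = 16.47 / 55.54 = 0.296543
Step 2: Raise to power p = 3:
  (0.296543)^3 = 0.026077
Step 3: Therefore mu(|f| > 55.54) <= 0.026077
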